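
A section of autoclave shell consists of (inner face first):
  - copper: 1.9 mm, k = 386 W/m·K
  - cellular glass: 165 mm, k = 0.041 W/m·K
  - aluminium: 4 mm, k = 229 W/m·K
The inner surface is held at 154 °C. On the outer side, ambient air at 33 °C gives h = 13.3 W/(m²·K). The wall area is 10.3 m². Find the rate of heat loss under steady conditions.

Treating each layer as a thermal resistance in series:
R_copper = L/(kA) = 0.0019/(386×10.3) = 4.779×10^-7 K/W
R_cellular glass = L/(kA) = 0.165/(0.041×10.3) = 0.3907 K/W
R_aluminium = L/(kA) = 0.004/(229×10.3) = 1.696×10^-6 K/W
R_outer film = 1/(h_o·A) = 1/(13.3×10.3) = 0.0073 K/W
R_total = 0.398 K/W
Q = ΔT / R_total = 121 / 0.398

Q ≈ 304 W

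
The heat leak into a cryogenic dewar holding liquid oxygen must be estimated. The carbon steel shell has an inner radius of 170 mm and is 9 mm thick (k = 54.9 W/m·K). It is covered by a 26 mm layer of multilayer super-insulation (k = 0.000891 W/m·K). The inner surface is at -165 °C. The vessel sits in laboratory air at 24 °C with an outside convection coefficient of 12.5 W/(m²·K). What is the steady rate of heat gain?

Each spherical layer contributes R = (1/r_i − 1/r_o)/(4πk):
R_carbon steel shell = (1/0.17 − 1/0.179)/(4π×54.9) = 4.287×10^-4 K/W
R_multilayer super-insulation = (1/0.179 − 1/0.205)/(4π×0.000891) = 63.28 K/W
R_outer film = 1/(h·4πr_o²) = 1/(12.5×4π×0.205²) = 0.1515 K/W
R_total = 63.43 K/W
Q = ΔT/R_total = 189/63.43

Q ≈ 2.98 W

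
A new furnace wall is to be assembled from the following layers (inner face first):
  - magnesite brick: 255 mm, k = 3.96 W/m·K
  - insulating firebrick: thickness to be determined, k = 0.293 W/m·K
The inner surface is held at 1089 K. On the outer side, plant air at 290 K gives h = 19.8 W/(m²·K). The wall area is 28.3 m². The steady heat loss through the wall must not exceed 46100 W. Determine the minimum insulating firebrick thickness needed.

L ≈ 110 mm

Treating each layer as a thermal resistance in series:
R_magnesite brick = L/(kA) = 0.255/(3.96×28.3) = 0.002275 K/W
R_outer film = 1/(h_o·A) = 1/(19.8×28.3) = 0.001785 K/W
Sum of the known resistances R_other = 0.00406 K/W
Required total resistance R_tot = ΔT/Q_allow = 799/46100 = 0.01733 K/W
R_insulating firebrick = R_tot − R_other = 0.01327 K/W
L = R·k·A = 0.01327×0.293×28.3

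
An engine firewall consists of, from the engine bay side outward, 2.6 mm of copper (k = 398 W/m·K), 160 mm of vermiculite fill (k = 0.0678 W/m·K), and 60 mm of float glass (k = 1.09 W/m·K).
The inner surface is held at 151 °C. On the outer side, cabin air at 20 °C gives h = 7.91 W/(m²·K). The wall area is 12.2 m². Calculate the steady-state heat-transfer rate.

Q ≈ 629 W

Using the resistance-network approach (series):
R_copper = L/(kA) = 0.0026/(398×12.2) = 5.355×10^-7 K/W
R_vermiculite fill = L/(kA) = 0.16/(0.0678×12.2) = 0.1934 K/W
R_float glass = L/(kA) = 0.06/(1.09×12.2) = 0.004512 K/W
R_outer film = 1/(h_o·A) = 1/(7.91×12.2) = 0.01036 K/W
R_total = 0.2083 K/W
Q = ΔT / R_total = 131 / 0.2083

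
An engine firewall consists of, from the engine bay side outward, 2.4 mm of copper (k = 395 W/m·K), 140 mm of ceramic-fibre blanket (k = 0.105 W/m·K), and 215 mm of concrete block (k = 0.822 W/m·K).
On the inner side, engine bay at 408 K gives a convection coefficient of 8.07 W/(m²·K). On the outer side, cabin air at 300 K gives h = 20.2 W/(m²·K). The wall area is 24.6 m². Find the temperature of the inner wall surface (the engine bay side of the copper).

T ≈ 400 K

Using the resistance-network approach (series):
R_inner film = 1/(h_i·A) = 1/(8.07×24.6) = 0.005037 K/W
R_copper = L/(kA) = 0.0024/(395×24.6) = 2.47×10^-7 K/W
R_ceramic-fibre blanket = L/(kA) = 0.14/(0.105×24.6) = 0.0542 K/W
R_concrete block = L/(kA) = 0.215/(0.822×24.6) = 0.01063 K/W
R_outer film = 1/(h_o·A) = 1/(20.2×24.6) = 0.002012 K/W
R_total = 0.07188 K/W;  Q = ΔT/R_total = 108/0.07188 = 1502 W
T_interface = T_inner − Q·ΣR(inner→interface) = 408 − 1500×0.005037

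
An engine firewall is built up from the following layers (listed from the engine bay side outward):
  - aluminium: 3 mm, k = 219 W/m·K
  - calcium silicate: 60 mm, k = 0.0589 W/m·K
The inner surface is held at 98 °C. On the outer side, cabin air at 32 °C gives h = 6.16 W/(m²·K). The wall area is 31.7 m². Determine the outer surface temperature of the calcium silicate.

T ≈ 41.1 °C

Using the resistance-network approach (series):
R_aluminium = L/(kA) = 0.003/(219×31.7) = 4.321×10^-7 K/W
R_calcium silicate = L/(kA) = 0.06/(0.0589×31.7) = 0.03213 K/W
R_outer film = 1/(h_o·A) = 1/(6.16×31.7) = 0.005121 K/W
R_total = 0.03726 K/W;  Q = ΔT/R_total = 66/0.03726 = 1772 W
T_interface = T_inner − Q·ΣR(inner→interface) = 98 − 1770×0.03214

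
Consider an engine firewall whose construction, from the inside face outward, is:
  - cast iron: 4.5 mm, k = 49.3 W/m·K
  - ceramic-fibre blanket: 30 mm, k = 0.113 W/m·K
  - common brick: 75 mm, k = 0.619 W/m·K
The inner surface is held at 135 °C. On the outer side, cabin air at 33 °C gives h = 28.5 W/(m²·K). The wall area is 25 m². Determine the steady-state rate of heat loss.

Q ≈ 6050 W

Treating each layer as a thermal resistance in series:
R_cast iron = L/(kA) = 0.0045/(49.3×25) = 3.651×10^-6 K/W
R_ceramic-fibre blanket = L/(kA) = 0.03/(0.113×25) = 0.01062 K/W
R_common brick = L/(kA) = 0.075/(0.619×25) = 0.004847 K/W
R_outer film = 1/(h_o·A) = 1/(28.5×25) = 0.001404 K/W
R_total = 0.01687 K/W
Q = ΔT / R_total = 102 / 0.01687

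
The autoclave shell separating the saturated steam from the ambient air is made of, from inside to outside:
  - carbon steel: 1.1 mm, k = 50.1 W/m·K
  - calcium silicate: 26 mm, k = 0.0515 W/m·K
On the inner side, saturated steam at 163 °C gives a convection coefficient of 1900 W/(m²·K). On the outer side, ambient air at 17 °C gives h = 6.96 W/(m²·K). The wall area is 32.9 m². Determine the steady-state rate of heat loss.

Q ≈ 7400 W

Series thermal resistances:
R_inner film = 1/(h_i·A) = 1/(1900×32.9) = 1.6×10^-5 K/W
R_carbon steel = L/(kA) = 0.0011/(50.1×32.9) = 6.674×10^-7 K/W
R_calcium silicate = L/(kA) = 0.026/(0.0515×32.9) = 0.01535 K/W
R_outer film = 1/(h_o·A) = 1/(6.96×32.9) = 0.004367 K/W
R_total = 0.01973 K/W
Q = ΔT / R_total = 146 / 0.01973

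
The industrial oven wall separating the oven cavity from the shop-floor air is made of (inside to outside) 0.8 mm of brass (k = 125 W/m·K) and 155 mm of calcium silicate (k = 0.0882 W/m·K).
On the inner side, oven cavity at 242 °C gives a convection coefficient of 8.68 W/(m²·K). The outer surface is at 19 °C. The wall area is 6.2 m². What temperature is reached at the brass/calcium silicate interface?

Treating each layer as a thermal resistance in series:
R_inner film = 1/(h_i·A) = 1/(8.68×6.2) = 0.01858 K/W
R_brass = L/(kA) = 0.0008/(125×6.2) = 1.032×10^-6 K/W
R_calcium silicate = L/(kA) = 0.155/(0.0882×6.2) = 0.2834 K/W
R_total = 0.302 K/W;  Q = ΔT/R_total = 223/0.302 = 738.3 W
T_interface = T_inner − Q·ΣR(inner→interface) = 242 − 738×0.01858

T ≈ 228 °C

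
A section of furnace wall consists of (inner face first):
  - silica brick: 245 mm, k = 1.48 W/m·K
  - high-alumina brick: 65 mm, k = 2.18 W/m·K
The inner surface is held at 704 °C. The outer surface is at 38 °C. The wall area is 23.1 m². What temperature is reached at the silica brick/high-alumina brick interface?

Model the wall as resistances in series:
R_silica brick = L/(kA) = 0.245/(1.48×23.1) = 0.007166 K/W
R_high-alumina brick = L/(kA) = 0.065/(2.18×23.1) = 0.001291 K/W
R_total = 0.008457 K/W;  Q = ΔT/R_total = 666/0.008457 = 78750 W
T_interface = T_inner − Q·ΣR(inner→interface) = 704 − 78800×0.007166

T ≈ 140 °C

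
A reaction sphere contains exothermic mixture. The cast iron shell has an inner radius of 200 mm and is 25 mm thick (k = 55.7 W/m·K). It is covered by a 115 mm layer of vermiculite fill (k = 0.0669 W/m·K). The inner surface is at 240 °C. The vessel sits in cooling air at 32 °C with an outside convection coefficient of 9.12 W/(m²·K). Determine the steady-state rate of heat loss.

For a spherical shell R = (1/r₁ − 1/r₂)/(4πk); film R = 1/(h·4πr²). In series:
R_cast iron shell = (1/0.2 − 1/0.225)/(4π×55.7) = 7.937×10^-4 K/W
R_vermiculite fill = (1/0.225 − 1/0.34)/(4π×0.0669) = 1.788 K/W
R_outer film = 1/(h·4πr_o²) = 1/(9.12×4π×0.34²) = 0.07548 K/W
R_total = 1.864 K/W
Q = ΔT/R_total = 208/1.864

Q ≈ 112 W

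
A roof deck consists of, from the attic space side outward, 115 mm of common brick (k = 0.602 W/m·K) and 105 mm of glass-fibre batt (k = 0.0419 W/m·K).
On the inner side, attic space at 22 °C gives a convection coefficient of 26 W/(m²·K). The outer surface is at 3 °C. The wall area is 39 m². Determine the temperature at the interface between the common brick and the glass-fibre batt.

T ≈ 20.4 °C

Thermal resistances in series:
R_inner film = 1/(h_i·A) = 1/(26×39) = 9.862×10^-4 K/W
R_common brick = L/(kA) = 0.115/(0.602×39) = 0.004898 K/W
R_glass-fibre batt = L/(kA) = 0.105/(0.0419×39) = 0.06426 K/W
R_total = 0.07014 K/W;  Q = ΔT/R_total = 19/0.07014 = 270.9 W
T_interface = T_inner − Q·ΣR(inner→interface) = 22 − 271×0.005884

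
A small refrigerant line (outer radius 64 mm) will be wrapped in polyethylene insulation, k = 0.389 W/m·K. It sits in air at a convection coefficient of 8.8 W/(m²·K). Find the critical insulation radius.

For a cylinder r_cr = k/h = 0.389/8.8
r_cr = 44.2 mm; since the bare radius (64 mm) is above r_cr, any added insulation will reduce heat loss.

r_cr ≈ 44.2 mm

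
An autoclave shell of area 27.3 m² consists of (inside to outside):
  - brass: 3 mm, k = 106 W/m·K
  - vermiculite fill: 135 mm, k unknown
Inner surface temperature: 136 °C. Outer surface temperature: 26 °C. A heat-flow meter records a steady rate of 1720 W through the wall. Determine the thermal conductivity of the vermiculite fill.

Thermal resistances in series:
R_brass = L/(kA) = 0.003/(106×27.3) = 1.037×10^-6 K/W
Sum of known resistances R_other = 1.037×10^-6 K/W
Total R = ΔT/Q = 110/1720 = 0.06395 K/W
R_vermiculite fill = R_total − R_other = 0.06395 K/W
k = L/(R·A) = 0.135/(0.06395×27.3)

k ≈ 0.0773 W/(m·K)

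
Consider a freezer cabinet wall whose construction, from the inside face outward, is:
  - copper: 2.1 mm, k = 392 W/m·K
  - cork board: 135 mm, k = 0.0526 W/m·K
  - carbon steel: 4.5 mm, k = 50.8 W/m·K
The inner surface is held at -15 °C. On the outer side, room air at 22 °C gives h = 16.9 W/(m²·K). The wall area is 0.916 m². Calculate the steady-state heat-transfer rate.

Series thermal resistances:
R_copper = L/(kA) = 0.0021/(392×0.916) = 5.848×10^-6 K/W
R_cork board = L/(kA) = 0.135/(0.0526×0.916) = 2.802 K/W
R_carbon steel = L/(kA) = 0.0045/(50.8×0.916) = 9.671×10^-5 K/W
R_outer film = 1/(h_o·A) = 1/(16.9×0.916) = 0.0646 K/W
R_total = 2.867 K/W
Q = ΔT / R_total = 37 / 2.867

Q ≈ 12.9 W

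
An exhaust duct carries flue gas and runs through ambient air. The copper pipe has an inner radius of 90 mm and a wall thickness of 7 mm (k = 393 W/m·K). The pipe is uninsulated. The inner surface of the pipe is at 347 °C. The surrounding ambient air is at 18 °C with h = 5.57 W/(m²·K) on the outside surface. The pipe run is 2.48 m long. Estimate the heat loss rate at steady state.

Q ≈ 2770 W

For a radial system each layer contributes R = ln(r_out/r_in)/(2πkL); films add R = 1/(hA).
R_copper pipe wall = ln(97/90)/(2π×393×2.48) = 1.223×10^-5 K/W
R_outer film = 1/(h_o·2πr_oL) = 1/(5.57×2π×0.097×2.48) = 0.1188 K/W
R_total = 0.1188 K/W
Q = ΔT/R_total = 329/0.1188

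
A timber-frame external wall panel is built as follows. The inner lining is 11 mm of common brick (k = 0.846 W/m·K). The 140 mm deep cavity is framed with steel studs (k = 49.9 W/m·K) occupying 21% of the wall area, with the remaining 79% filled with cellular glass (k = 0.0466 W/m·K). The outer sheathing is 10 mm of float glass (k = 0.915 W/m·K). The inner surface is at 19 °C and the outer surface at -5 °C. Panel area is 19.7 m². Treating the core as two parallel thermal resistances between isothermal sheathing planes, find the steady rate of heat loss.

Q ≈ 12700 W

Sheathing layers in series; stud and cavity paths in parallel between them.
R_inner = 0.011/(0.846×19.7) = 6.6×10^-4 K/W
R_stud  = 0.14/(49.9×0.21×19.7) = 6.782×10^-4 K/W
R_cav   = 0.14/(0.0466×0.79×19.7) = 0.193 K/W
1/R_core = 1/R_stud + 1/R_cav → R_core = 6.758×10^-4 K/W
R_outer = 0.01/(0.915×19.7) = 5.548×10^-4 K/W
R_total = 0.001891 K/W
Q = ΔT/R_total = 24/0.001891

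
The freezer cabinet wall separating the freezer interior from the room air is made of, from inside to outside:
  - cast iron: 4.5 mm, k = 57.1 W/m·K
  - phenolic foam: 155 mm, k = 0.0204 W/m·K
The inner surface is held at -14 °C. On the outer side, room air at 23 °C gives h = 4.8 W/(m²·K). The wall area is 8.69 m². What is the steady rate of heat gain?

Q ≈ 41.2 W

Treating each layer as a thermal resistance in series:
R_cast iron = L/(kA) = 0.0045/(57.1×8.69) = 9.069×10^-6 K/W
R_phenolic foam = L/(kA) = 0.155/(0.0204×8.69) = 0.8743 K/W
R_outer film = 1/(h_o·A) = 1/(4.8×8.69) = 0.02397 K/W
R_total = 0.8983 K/W
Q = ΔT / R_total = 37 / 0.8983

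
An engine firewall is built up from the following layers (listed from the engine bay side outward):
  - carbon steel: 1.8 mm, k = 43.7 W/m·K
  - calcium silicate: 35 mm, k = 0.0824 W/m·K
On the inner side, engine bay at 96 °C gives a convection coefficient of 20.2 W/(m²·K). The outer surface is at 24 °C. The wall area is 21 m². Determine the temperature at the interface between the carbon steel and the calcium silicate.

Model the wall as resistances in series:
R_inner film = 1/(h_i·A) = 1/(20.2×21) = 0.002357 K/W
R_carbon steel = L/(kA) = 0.0018/(43.7×21) = 1.961×10^-6 K/W
R_calcium silicate = L/(kA) = 0.035/(0.0824×21) = 0.02023 K/W
R_total = 0.02259 K/W;  Q = ΔT/R_total = 72/0.02259 = 3188 W
T_interface = T_inner − Q·ΣR(inner→interface) = 96 − 3190×0.002359

T ≈ 88.5 °C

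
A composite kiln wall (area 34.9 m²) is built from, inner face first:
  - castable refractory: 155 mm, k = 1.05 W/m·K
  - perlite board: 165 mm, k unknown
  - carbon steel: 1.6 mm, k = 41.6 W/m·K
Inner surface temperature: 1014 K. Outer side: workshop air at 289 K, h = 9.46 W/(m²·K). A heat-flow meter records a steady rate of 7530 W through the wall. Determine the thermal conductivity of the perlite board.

k ≈ 0.0531 W/(m·K)

Model the wall as resistances in series:
R_castable refractory = L/(kA) = 0.155/(1.05×34.9) = 0.00423 K/W
R_carbon steel = L/(kA) = 0.0016/(41.6×34.9) = 1.102×10^-6 K/W
R_outer film = 1/(h_o·A) = 1/(9.46×34.9) = 0.003029 K/W
Sum of known resistances R_other = 0.00726 K/W
Total R = ΔT/Q = 725/7530 = 0.09628 K/W
R_perlite board = R_total − R_other = 0.08902 K/W
k = L/(R·A) = 0.165/(0.08902×34.9)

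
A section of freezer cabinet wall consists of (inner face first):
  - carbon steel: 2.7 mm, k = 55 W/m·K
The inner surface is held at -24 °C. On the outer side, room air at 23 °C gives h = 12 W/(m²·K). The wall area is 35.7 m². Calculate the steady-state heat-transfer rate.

Q ≈ 20100 W

Series thermal resistances:
R_carbon steel = L/(kA) = 0.0027/(55×35.7) = 1.375×10^-6 K/W
R_outer film = 1/(h_o·A) = 1/(12×35.7) = 0.002334 K/W
R_total = 0.002336 K/W
Q = ΔT / R_total = 47 / 0.002336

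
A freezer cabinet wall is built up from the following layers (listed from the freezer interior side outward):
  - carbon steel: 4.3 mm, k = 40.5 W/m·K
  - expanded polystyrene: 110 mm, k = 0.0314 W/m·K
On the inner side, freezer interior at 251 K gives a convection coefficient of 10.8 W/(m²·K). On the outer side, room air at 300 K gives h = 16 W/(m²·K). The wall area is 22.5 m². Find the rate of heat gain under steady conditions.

Q ≈ 301 W

Treating each layer as a thermal resistance in series:
R_inner film = 1/(h_i·A) = 1/(10.8×22.5) = 0.004115 K/W
R_carbon steel = L/(kA) = 0.0043/(40.5×22.5) = 4.719×10^-6 K/W
R_expanded polystyrene = L/(kA) = 0.11/(0.0314×22.5) = 0.1557 K/W
R_outer film = 1/(h_o·A) = 1/(16×22.5) = 0.002778 K/W
R_total = 0.1626 K/W
Q = ΔT / R_total = 49 / 0.1626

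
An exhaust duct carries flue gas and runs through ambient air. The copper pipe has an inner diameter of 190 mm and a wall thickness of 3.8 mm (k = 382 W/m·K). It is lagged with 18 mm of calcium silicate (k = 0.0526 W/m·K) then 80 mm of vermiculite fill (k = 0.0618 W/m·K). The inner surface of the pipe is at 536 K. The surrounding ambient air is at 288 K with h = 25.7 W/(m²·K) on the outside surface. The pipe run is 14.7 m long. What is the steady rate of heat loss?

Q ≈ 1940 W

For a radial system each layer contributes R = ln(r_out/r_in)/(2πkL); films add R = 1/(hA).
R_copper pipe wall = ln(98.8/95)/(2π×382×14.7) = 1.112×10^-6 K/W
R_calcium silicate = ln(116.8/98.8)/(2π×0.0526×14.7) = 0.03445 K/W
R_vermiculite fill = ln(196.8/116.8)/(2π×0.0618×14.7) = 0.0914 K/W
R_outer film = 1/(h_o·2πr_oL) = 1/(25.7×2π×0.1968×14.7) = 0.002141 K/W
R_total = 0.128 K/W
Q = ΔT/R_total = 248/0.128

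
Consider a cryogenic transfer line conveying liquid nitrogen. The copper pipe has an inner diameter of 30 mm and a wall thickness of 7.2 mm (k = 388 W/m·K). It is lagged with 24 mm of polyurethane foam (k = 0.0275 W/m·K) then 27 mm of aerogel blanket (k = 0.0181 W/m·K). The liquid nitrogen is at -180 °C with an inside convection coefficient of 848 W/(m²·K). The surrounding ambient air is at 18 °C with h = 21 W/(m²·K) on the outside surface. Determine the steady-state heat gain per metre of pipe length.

Cylindrical conduction, so R = ln(r₂/r₁)/(2πkL) per layer, in series:
R_inner film = 1/(h_i·2πr₁L) = 1/(848×2π×0.015×1) = 0.01251 K/W
R_copper pipe wall = ln(22.2/15)/(2π×388×1) = 1.608×10^-4 K/W
R_polyurethane foam = ln(46.2/22.2)/(2π×0.0275×1) = 4.242 K/W
R_aerogel blanket = ln(73.2/46.2)/(2π×0.0181×1) = 4.047 K/W
R_outer film = 1/(h_o·2πr_oL) = 1/(21×2π×0.0732×1) = 0.1035 K/W
R_total = 8.404 K/W
Q = ΔT/R_total = 198/8.404

q′ ≈ 23.6 W/m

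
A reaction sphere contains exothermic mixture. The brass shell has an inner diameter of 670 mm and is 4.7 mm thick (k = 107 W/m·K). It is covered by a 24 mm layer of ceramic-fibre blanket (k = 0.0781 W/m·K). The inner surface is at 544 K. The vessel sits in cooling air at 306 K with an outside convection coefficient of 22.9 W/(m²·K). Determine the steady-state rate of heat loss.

Radial (spherical) resistances in series:
R_brass shell = (1/0.335 − 1/0.3397)/(4π×107) = 3.072×10^-5 K/W
R_ceramic-fibre blanket = (1/0.3397 − 1/0.3637)/(4π×0.0781) = 0.1979 K/W
R_outer film = 1/(h·4πr_o²) = 1/(22.9×4π×0.3637²) = 0.02627 K/W
R_total = 0.2242 K/W
Q = ΔT/R_total = 238/0.2242

Q ≈ 1060 W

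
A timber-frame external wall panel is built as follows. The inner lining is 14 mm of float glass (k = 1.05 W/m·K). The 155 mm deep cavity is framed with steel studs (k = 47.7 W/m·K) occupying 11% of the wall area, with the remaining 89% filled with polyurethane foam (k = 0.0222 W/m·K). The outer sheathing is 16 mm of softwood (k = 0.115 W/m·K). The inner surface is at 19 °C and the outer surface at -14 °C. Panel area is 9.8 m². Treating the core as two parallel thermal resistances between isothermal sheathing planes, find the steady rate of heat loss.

Q ≈ 1780 W

Sheathing layers in series; stud and cavity paths in parallel between them.
R_inner = 0.014/(1.05×9.8) = 0.001361 K/W
R_stud  = 0.155/(47.7×0.11×9.8) = 0.003014 K/W
R_cav   = 0.155/(0.0222×0.89×9.8) = 0.8005 K/W
1/R_core = 1/R_stud + 1/R_cav → R_core = 0.003003 K/W
R_outer = 0.016/(0.115×9.8) = 0.0142 K/W
R_total = 0.01856 K/W
Q = ΔT/R_total = 33/0.01856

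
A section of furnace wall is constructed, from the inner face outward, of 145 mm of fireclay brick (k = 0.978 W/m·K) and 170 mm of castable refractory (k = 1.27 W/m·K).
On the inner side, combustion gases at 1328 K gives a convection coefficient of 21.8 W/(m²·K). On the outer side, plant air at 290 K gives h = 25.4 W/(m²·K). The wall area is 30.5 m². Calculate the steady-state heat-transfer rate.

Model the wall as resistances in series:
R_inner film = 1/(h_i·A) = 1/(21.8×30.5) = 0.001504 K/W
R_fireclay brick = L/(kA) = 0.145/(0.978×30.5) = 0.004861 K/W
R_castable refractory = L/(kA) = 0.17/(1.27×30.5) = 0.004389 K/W
R_outer film = 1/(h_o·A) = 1/(25.4×30.5) = 0.001291 K/W
R_total = 0.01204 K/W
Q = ΔT / R_total = 1038 / 0.01204

Q ≈ 86200 W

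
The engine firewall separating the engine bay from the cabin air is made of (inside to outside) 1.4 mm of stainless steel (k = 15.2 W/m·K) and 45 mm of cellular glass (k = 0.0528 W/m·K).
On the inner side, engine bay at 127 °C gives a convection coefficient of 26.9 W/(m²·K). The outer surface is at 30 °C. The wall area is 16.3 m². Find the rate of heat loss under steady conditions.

Series thermal resistances:
R_inner film = 1/(h_i·A) = 1/(26.9×16.3) = 0.002281 K/W
R_stainless steel = L/(kA) = 0.0014/(15.2×16.3) = 5.651×10^-6 K/W
R_cellular glass = L/(kA) = 0.045/(0.0528×16.3) = 0.05229 K/W
R_total = 0.05457 K/W
Q = ΔT / R_total = 97 / 0.05457

Q ≈ 1780 W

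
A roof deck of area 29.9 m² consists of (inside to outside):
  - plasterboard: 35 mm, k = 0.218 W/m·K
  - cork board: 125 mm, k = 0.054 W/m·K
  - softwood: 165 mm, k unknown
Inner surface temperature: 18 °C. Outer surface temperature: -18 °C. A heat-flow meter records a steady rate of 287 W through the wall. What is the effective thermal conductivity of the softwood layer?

k ≈ 0.129 W/(m·K)

Thermal resistances in series:
R_plasterboard = L/(kA) = 0.035/(0.218×29.9) = 0.00537 K/W
R_cork board = L/(kA) = 0.125/(0.054×29.9) = 0.07742 K/W
Sum of known resistances R_other = 0.08279 K/W
Total R = ΔT/Q = 36/287 = 0.1254 K/W
R_softwood = R_total − R_other = 0.04265 K/W
k = L/(R·A) = 0.165/(0.04265×29.9)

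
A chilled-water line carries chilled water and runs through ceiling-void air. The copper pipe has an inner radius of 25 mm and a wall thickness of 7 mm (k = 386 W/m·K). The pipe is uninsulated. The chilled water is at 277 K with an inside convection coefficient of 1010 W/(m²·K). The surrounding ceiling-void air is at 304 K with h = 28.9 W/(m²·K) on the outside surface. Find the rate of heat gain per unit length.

q′ ≈ 151 W/m

Radial resistances (cylindrical: R_cond = ln(r_o/r_i)/(2πkL), R_conv = 1/(h·2πrL)):
R_inner film = 1/(h_i·2πr₁L) = 1/(1010×2π×0.025×1) = 0.006303 K/W
R_copper pipe wall = ln(32/25)/(2π×386×1) = 1.018×10^-4 K/W
R_outer film = 1/(h_o·2πr_oL) = 1/(28.9×2π×0.032×1) = 0.1721 K/W
R_total = 0.1785 K/W
Q = ΔT/R_total = 27/0.1785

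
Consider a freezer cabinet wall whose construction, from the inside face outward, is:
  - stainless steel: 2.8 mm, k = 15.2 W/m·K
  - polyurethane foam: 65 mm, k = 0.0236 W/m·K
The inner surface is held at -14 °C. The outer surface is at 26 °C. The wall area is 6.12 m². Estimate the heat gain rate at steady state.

Model the wall as resistances in series:
R_stainless steel = L/(kA) = 0.0028/(15.2×6.12) = 3.01×10^-5 K/W
R_polyurethane foam = L/(kA) = 0.065/(0.0236×6.12) = 0.45 K/W
R_total = 0.4501 K/W
Q = ΔT / R_total = 40 / 0.4501

Q ≈ 88.9 W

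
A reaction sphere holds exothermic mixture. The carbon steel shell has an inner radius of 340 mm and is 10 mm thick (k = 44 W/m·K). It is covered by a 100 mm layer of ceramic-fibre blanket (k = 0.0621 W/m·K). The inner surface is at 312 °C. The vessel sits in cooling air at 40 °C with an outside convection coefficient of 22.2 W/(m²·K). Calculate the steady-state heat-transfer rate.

Q ≈ 327 W

Spherical conduction: R = (1/r_in − 1/r_out)/(4πk) per layer; series-sum.
R_carbon steel shell = (1/0.34 − 1/0.35)/(4π×44) = 1.52×10^-4 K/W
R_ceramic-fibre blanket = (1/0.35 − 1/0.45)/(4π×0.0621) = 0.8136 K/W
R_outer film = 1/(h·4πr_o²) = 1/(22.2×4π×0.45²) = 0.0177 K/W
R_total = 0.8315 K/W
Q = ΔT/R_total = 272/0.8315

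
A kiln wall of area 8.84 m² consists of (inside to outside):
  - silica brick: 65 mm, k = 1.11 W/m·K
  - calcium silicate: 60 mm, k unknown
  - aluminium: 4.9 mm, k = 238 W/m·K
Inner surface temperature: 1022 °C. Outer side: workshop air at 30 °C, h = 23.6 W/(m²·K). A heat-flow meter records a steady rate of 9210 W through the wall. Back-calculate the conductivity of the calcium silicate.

Using the resistance-network approach (series):
R_silica brick = L/(kA) = 0.065/(1.11×8.84) = 0.006624 K/W
R_aluminium = L/(kA) = 0.0049/(238×8.84) = 2.329×10^-6 K/W
R_outer film = 1/(h_o·A) = 1/(23.6×8.84) = 0.004793 K/W
Sum of known resistances R_other = 0.01142 K/W
Total R = ΔT/Q = 992/9210 = 0.1077 K/W
R_calcium silicate = R_total − R_other = 0.09629 K/W
k = L/(R·A) = 0.06/(0.09629×8.84)

k ≈ 0.0705 W/(m·K)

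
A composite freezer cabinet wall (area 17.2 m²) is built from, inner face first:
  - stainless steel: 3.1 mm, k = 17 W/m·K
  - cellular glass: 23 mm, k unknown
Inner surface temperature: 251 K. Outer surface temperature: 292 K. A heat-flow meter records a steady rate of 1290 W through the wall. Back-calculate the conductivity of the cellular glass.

k ≈ 0.0421 W/(m·K)

Series thermal resistances:
R_stainless steel = L/(kA) = 0.0031/(17×17.2) = 1.06×10^-5 K/W
Sum of known resistances R_other = 1.06×10^-5 K/W
Total R = ΔT/Q = 41/1290 = 0.03178 K/W
R_cellular glass = R_total − R_other = 0.03177 K/W
k = L/(R·A) = 0.023/(0.03177×17.2)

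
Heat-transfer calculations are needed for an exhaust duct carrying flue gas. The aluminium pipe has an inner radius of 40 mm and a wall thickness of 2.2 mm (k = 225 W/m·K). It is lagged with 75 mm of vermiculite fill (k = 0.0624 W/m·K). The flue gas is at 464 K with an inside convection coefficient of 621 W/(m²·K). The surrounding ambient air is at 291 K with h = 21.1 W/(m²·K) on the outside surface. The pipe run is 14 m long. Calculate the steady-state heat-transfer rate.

Cylindrical conduction, so R = ln(r₂/r₁)/(2πkL) per layer, in series:
R_inner film = 1/(h_i·2πr₁L) = 1/(621×2π×0.04×14) = 4.577×10^-4 K/W
R_aluminium pipe wall = ln(42.2/40)/(2π×225×14) = 2.705×10^-6 K/W
R_vermiculite fill = ln(117.2/42.2)/(2π×0.0624×14) = 0.1861 K/W
R_outer film = 1/(h_o·2πr_oL) = 1/(21.1×2π×0.1172×14) = 0.004597 K/W
R_total = 0.1912 K/W
Q = ΔT/R_total = 173/0.1912

Q ≈ 905 W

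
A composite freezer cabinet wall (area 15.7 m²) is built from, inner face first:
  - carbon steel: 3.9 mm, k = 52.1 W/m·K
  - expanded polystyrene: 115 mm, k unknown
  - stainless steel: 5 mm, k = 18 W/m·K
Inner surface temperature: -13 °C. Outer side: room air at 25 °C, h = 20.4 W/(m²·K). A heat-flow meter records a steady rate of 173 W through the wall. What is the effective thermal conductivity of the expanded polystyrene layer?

Treating each layer as a thermal resistance in series:
R_carbon steel = L/(kA) = 0.0039/(52.1×15.7) = 4.768×10^-6 K/W
R_stainless steel = L/(kA) = 0.005/(18×15.7) = 1.769×10^-5 K/W
R_outer film = 1/(h_o·A) = 1/(20.4×15.7) = 0.003122 K/W
Sum of known resistances R_other = 0.003145 K/W
Total R = ΔT/Q = 38/173 = 0.2197 K/W
R_expanded polystyrene = R_total − R_other = 0.2165 K/W
k = L/(R·A) = 0.115/(0.2165×15.7)

k ≈ 0.0338 W/(m·K)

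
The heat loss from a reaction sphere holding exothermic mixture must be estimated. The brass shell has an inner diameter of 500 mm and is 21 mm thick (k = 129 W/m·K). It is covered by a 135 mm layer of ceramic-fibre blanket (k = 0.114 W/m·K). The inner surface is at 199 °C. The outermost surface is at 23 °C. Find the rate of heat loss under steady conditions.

For a spherical shell R = (1/r₁ − 1/r₂)/(4πk); film R = 1/(h·4πr²). In series:
R_brass shell = (1/0.25 − 1/0.271)/(4π×129) = 1.912×10^-4 K/W
R_ceramic-fibre blanket = (1/0.271 − 1/0.406)/(4π×0.114) = 0.8565 K/W
R_total = 0.8567 K/W
Q = ΔT/R_total = 176/0.8567

Q ≈ 205 W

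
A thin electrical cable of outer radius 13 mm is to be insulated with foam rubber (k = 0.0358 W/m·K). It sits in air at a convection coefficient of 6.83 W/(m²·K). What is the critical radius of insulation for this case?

For a cylinder r_cr = k/h = 0.0358/6.83
r_cr = 5.24 mm; since the bare radius (13 mm) is above r_cr, any added insulation will reduce heat loss.

r_cr ≈ 5.24 mm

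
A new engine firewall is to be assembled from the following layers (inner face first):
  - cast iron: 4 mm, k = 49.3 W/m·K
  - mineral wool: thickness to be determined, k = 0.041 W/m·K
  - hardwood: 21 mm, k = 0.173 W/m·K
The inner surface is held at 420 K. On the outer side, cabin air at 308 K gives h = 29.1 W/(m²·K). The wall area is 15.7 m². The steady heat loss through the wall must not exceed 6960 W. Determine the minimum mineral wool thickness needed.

Model the wall as resistances in series:
R_cast iron = L/(kA) = 0.004/(49.3×15.7) = 5.168×10^-6 K/W
R_hardwood = L/(kA) = 0.021/(0.173×15.7) = 0.007732 K/W
R_outer film = 1/(h_o·A) = 1/(29.1×15.7) = 0.002189 K/W
Sum of the known resistances R_other = 0.009926 K/W
Required total resistance R_tot = ΔT/Q_allow = 112/6960 = 0.01609 K/W
R_mineral wool = R_tot − R_other = 0.006166 K/W
L = R·k·A = 0.006166×0.041×15.7

L ≈ 3.97 mm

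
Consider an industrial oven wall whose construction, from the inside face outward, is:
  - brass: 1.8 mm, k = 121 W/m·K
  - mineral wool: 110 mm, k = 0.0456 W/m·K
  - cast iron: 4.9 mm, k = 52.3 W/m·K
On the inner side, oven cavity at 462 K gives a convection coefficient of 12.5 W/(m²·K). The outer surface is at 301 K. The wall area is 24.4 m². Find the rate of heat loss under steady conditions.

Q ≈ 1580 W

Treating each layer as a thermal resistance in series:
R_inner film = 1/(h_i·A) = 1/(12.5×24.4) = 0.003279 K/W
R_brass = L/(kA) = 0.0018/(121×24.4) = 6.097×10^-7 K/W
R_mineral wool = L/(kA) = 0.11/(0.0456×24.4) = 0.09886 K/W
R_cast iron = L/(kA) = 0.0049/(52.3×24.4) = 3.84×10^-6 K/W
R_total = 0.1021 K/W
Q = ΔT / R_total = 161 / 0.1021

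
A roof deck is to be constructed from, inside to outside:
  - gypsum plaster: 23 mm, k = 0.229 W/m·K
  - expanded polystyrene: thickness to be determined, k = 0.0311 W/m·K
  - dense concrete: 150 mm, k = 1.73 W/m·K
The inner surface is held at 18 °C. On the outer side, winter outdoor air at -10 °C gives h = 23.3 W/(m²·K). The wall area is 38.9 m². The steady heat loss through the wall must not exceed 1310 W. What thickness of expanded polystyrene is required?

L ≈ 18.7 mm

Treating each layer as a thermal resistance in series:
R_gypsum plaster = L/(kA) = 0.023/(0.229×38.9) = 0.002582 K/W
R_dense concrete = L/(kA) = 0.15/(1.73×38.9) = 0.002229 K/W
R_outer film = 1/(h_o·A) = 1/(23.3×38.9) = 0.001103 K/W
Sum of the known resistances R_other = 0.005914 K/W
Required total resistance R_tot = ΔT/Q_allow = 28/1310 = 0.02137 K/W
R_expanded polystyrene = R_tot − R_other = 0.01546 K/W
L = R·k·A = 0.01546×0.0311×38.9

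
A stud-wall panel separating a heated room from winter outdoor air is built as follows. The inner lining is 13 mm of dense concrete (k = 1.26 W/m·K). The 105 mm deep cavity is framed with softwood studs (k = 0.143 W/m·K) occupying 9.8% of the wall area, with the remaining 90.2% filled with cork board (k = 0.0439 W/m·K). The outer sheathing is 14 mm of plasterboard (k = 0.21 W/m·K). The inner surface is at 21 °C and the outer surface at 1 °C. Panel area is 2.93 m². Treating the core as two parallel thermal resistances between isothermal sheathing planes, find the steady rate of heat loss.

Q ≈ 28.8 W

Sheathing layers in series; stud and cavity paths in parallel between them.
R_inner = 0.013/(1.26×2.93) = 0.003521 K/W
R_stud  = 0.105/(0.143×0.098×2.93) = 2.557 K/W
R_cav   = 0.105/(0.0439×0.902×2.93) = 0.905 K/W
1/R_core = 1/R_stud + 1/R_cav → R_core = 0.6684 K/W
R_outer = 0.014/(0.21×2.93) = 0.02275 K/W
R_total = 0.6947 K/W
Q = ΔT/R_total = 20/0.6947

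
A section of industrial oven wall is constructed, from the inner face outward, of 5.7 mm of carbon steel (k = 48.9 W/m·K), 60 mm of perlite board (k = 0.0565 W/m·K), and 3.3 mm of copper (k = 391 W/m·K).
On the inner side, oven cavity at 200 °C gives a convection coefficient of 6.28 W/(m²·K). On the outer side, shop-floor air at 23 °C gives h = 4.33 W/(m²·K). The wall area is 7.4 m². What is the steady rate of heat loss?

Using the resistance-network approach (series):
R_inner film = 1/(h_i·A) = 1/(6.28×7.4) = 0.02152 K/W
R_carbon steel = L/(kA) = 0.0057/(48.9×7.4) = 1.575×10^-5 K/W
R_perlite board = L/(kA) = 0.06/(0.0565×7.4) = 0.1435 K/W
R_copper = L/(kA) = 0.0033/(391×7.4) = 1.141×10^-6 K/W
R_outer film = 1/(h_o·A) = 1/(4.33×7.4) = 0.03121 K/W
R_total = 0.1963 K/W
Q = ΔT / R_total = 177 / 0.1963

Q ≈ 902 W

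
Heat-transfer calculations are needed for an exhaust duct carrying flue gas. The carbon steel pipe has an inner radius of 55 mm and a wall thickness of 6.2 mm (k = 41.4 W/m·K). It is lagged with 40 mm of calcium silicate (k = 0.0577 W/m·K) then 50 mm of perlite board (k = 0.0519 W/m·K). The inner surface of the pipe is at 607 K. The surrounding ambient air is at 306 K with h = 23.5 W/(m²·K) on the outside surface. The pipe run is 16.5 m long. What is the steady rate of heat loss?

Q ≈ 1860 W

Treating each annulus and film as a series resistance:
R_carbon steel pipe wall = ln(61.2/55)/(2π×41.4×16.5) = 2.489×10^-5 K/W
R_calcium silicate = ln(101.2/61.2)/(2π×0.0577×16.5) = 0.08408 K/W
R_perlite board = ln(151.2/101.2)/(2π×0.0519×16.5) = 0.07462 K/W
R_outer film = 1/(h_o·2πr_oL) = 1/(23.5×2π×0.1512×16.5) = 0.002715 K/W
R_total = 0.1614 K/W
Q = ΔT/R_total = 301/0.1614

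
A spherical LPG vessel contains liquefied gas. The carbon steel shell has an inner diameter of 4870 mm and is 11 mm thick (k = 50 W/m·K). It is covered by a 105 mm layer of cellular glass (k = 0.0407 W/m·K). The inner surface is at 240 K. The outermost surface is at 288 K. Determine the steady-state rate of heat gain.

For a spherical shell R = (1/r₁ − 1/r₂)/(4πk); film R = 1/(h·4πr²). In series:
R_carbon steel shell = (1/2.435 − 1/2.446)/(4π×50) = 2.939×10^-6 K/W
R_cellular glass = (1/2.446 − 1/2.551)/(4π×0.0407) = 0.0329 K/W
R_total = 0.0329 K/W
Q = ΔT/R_total = 48/0.0329

Q ≈ 1460 W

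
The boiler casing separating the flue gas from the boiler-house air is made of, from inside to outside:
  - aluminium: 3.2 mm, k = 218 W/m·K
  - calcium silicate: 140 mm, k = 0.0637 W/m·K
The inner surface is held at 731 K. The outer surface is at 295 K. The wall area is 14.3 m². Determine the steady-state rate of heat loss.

Series thermal resistances:
R_aluminium = L/(kA) = 0.0032/(218×14.3) = 1.026×10^-6 K/W
R_calcium silicate = L/(kA) = 0.14/(0.0637×14.3) = 0.1537 K/W
R_total = 0.1537 K/W
Q = ΔT / R_total = 436 / 0.1537

Q ≈ 2840 W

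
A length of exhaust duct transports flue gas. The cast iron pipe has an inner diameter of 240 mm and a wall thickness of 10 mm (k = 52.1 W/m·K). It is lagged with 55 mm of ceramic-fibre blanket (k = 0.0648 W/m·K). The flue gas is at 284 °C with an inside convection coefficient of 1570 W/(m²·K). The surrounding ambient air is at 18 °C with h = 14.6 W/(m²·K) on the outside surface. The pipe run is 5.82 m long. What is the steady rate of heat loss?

For a radial system each layer contributes R = ln(r_out/r_in)/(2πkL); films add R = 1/(hA).
R_inner film = 1/(h_i·2πr₁L) = 1/(1570×2π×0.12×5.82) = 1.451×10^-4 K/W
R_cast iron pipe wall = ln(130/120)/(2π×52.1×5.82) = 4.201×10^-5 K/W
R_ceramic-fibre blanket = ln(185/130)/(2π×0.0648×5.82) = 0.1489 K/W
R_outer film = 1/(h_o·2πr_oL) = 1/(14.6×2π×0.185×5.82) = 0.01012 K/W
R_total = 0.1592 K/W
Q = ΔT/R_total = 266/0.1592

Q ≈ 1670 W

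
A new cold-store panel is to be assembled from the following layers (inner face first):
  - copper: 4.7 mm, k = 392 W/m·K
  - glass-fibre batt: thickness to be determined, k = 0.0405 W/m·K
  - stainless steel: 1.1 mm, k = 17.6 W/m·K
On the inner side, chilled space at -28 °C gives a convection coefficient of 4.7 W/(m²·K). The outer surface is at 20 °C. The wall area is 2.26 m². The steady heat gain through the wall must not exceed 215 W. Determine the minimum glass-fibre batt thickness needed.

Using the resistance-network approach (series):
R_inner film = 1/(h_i·A) = 1/(4.7×2.26) = 0.09414 K/W
R_copper = L/(kA) = 0.0047/(392×2.26) = 5.305×10^-6 K/W
R_stainless steel = L/(kA) = 0.0011/(17.6×2.26) = 2.765×10^-5 K/W
Sum of the known resistances R_other = 0.09418 K/W
Required total resistance R_tot = ΔT/Q_allow = 48/215 = 0.2233 K/W
R_glass-fibre batt = R_tot − R_other = 0.1291 K/W
L = R·k·A = 0.1291×0.0405×2.26

L ≈ 11.8 mm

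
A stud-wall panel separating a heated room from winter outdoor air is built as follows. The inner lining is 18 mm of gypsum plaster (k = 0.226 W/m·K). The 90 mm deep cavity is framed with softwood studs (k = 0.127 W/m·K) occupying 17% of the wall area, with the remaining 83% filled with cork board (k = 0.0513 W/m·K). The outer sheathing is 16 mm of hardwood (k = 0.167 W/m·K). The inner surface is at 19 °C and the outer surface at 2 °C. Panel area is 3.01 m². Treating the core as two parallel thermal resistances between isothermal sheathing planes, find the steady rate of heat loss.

Q ≈ 32.4 W

Sheathing layers in series; stud and cavity paths in parallel between them.
R_inner = 0.018/(0.226×3.01) = 0.02646 K/W
R_stud  = 0.09/(0.127×0.17×3.01) = 1.385 K/W
R_cav   = 0.09/(0.0513×0.83×3.01) = 0.7022 K/W
1/R_core = 1/R_stud + 1/R_cav → R_core = 0.466 K/W
R_outer = 0.016/(0.167×3.01) = 0.03183 K/W
R_total = 0.5243 K/W
Q = ΔT/R_total = 17/0.5243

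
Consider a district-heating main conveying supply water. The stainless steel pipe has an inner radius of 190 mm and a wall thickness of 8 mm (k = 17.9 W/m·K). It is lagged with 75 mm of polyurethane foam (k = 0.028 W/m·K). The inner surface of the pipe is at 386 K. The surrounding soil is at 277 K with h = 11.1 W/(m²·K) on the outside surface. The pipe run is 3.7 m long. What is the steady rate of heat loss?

Q ≈ 215 W

Treating each annulus and film as a series resistance:
R_stainless steel pipe wall = ln(198/190)/(2π×17.9×3.7) = 9.911×10^-5 K/W
R_polyurethane foam = ln(273/198)/(2π×0.028×3.7) = 0.4934 K/W
R_outer film = 1/(h_o·2πr_oL) = 1/(11.1×2π×0.273×3.7) = 0.01419 K/W
R_total = 0.5077 K/W
Q = ΔT/R_total = 109/0.5077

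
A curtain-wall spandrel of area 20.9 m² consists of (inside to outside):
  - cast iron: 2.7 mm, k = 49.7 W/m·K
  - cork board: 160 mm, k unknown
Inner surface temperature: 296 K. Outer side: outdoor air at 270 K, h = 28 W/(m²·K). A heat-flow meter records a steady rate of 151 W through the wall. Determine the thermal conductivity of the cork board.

k ≈ 0.0449 W/(m·K)

Treating each layer as a thermal resistance in series:
R_cast iron = L/(kA) = 0.0027/(49.7×20.9) = 2.599×10^-6 K/W
R_outer film = 1/(h_o·A) = 1/(28×20.9) = 0.001709 K/W
Sum of known resistances R_other = 0.001711 K/W
Total R = ΔT/Q = 26/151 = 0.1722 K/W
R_cork board = R_total − R_other = 0.1705 K/W
k = L/(R·A) = 0.16/(0.1705×20.9)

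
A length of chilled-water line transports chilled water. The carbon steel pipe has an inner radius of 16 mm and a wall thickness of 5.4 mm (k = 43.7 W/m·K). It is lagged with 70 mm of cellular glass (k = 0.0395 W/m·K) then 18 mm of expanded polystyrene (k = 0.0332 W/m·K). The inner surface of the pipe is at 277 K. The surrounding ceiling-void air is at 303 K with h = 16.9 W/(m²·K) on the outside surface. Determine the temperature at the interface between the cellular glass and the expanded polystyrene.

T ≈ 299 K

Cylindrical conduction, so R = ln(r₂/r₁)/(2πkL) per layer, in series:
R_carbon steel pipe wall = ln(21.4/16)/(2π×43.7×1) = 0.001059 K/W
R_cellular glass = ln(91.4/21.4)/(2π×0.0395×1) = 5.85 K/W
R_expanded polystyrene = ln(109.4/91.4)/(2π×0.0332×1) = 0.8618 K/W
R_outer film = 1/(h_o·2πr_oL) = 1/(16.9×2π×0.1094×1) = 0.08608 K/W
R_total = 6.799 K/W
Q = ΔT/R_total = 26/6.799
Q = 3.82 W/m
T_interface = T_inner + Q·ΣR(inner→interface) = 277 + 3.82×5.851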